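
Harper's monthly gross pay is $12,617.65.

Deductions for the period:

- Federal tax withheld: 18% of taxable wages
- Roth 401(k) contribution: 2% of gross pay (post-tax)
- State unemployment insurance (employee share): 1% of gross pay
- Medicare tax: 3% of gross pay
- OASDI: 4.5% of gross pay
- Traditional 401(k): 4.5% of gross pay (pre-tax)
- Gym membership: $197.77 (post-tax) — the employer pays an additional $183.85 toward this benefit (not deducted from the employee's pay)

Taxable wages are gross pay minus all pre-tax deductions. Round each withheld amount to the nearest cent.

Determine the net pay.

$8,358.27

Traditional 401(k): $12,617.65 × 0.045 = $567.79
Taxable wages = $12,617.65 − $567.79 = $12,049.86
Federal tax withheld: $12,049.86 × 0.18 = $2,168.97
Medicare tax: $12,617.65 × 0.03 = $378.53
State unemployment insurance (employee share): $12,617.65 × 0.01 = $126.18
OASDI: $12,617.65 × 0.045 = $567.79
Roth 401(k) contribution: $12,617.65 × 0.02 = $252.35
Gym membership: $197.77
(Employer's $183.85 toward gym membership is not withheld from the employee.)
Total deductions = $567.79 + $2,168.97 + $378.53 + $126.18 + $567.79 + $252.35 + $197.77 = $4,259.38
Net pay = $12,617.65 − $4,259.38 = $8,358.27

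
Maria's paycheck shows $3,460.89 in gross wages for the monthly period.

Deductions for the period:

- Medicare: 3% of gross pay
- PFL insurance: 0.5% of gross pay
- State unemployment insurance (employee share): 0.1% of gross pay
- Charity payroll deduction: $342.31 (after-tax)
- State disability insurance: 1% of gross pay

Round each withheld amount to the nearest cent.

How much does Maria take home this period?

PFL insurance: $3,460.89 × 0.005 = $17.30
State disability insurance: $3,460.89 × 0.01 = $34.61
State unemployment insurance (employee share): $3,460.89 × 0.001 = $3.46
Medicare: $3,460.89 × 0.03 = $103.83
Charity payroll deduction: $342.31
Total deductions = $17.30 + $34.61 + $3.46 + $103.83 + $342.31 = $501.51
Net pay = $3,460.89 − $501.51 = $2,959.38

$2,959.38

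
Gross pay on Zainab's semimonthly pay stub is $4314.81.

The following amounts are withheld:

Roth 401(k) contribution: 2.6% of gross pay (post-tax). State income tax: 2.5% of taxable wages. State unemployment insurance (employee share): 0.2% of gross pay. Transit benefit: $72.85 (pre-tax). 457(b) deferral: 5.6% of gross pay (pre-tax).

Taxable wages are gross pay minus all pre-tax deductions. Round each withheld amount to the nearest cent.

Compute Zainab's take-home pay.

Transit benefit: $72.85
457(b) deferral: $4314.81 × 0.056 = $241.63
Pre-tax total = $72.85 + $241.63 = $314.48
Taxable wages = $4314.81 − $314.48 = $4000.33
State income tax: $4000.33 × 0.025 = $100.01
State unemployment insurance (employee share): $4314.81 × 0.002 = $8.63
Roth 401(k) contribution: $4314.81 × 0.026 = $112.19
Total deductions = $72.85 + $241.63 + $100.01 + $8.63 + $112.19 = $535.31
Net pay = $4314.81 − $535.31 = $3779.50

$3779.50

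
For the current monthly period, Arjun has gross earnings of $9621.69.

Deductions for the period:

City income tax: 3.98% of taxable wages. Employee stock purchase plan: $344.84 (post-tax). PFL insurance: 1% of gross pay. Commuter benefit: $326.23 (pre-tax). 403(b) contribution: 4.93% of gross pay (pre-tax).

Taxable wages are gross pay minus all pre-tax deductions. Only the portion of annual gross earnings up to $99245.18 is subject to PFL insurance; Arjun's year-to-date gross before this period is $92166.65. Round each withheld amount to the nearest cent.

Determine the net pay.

Commuter benefit: $326.23
403(b) contribution: $9621.69 × 0.0493 = $474.35
Pre-tax total = $326.23 + $474.35 = $800.58
Taxable wages = $9621.69 − $800.58 = $8821.11
City income tax: $8821.11 × 0.0398 = $351.08
PFL insurance: only $99245.18 − $92166.65 = $7078.53 of this check is subject → $7078.53 × 0.01 = $70.79
Employee stock purchase plan: $344.84
Total deductions = $326.23 + $474.35 + $351.08 + $70.79 + $344.84 = $1567.29
Net pay = $9621.69 − $1567.29 = $8054.40

$8054.40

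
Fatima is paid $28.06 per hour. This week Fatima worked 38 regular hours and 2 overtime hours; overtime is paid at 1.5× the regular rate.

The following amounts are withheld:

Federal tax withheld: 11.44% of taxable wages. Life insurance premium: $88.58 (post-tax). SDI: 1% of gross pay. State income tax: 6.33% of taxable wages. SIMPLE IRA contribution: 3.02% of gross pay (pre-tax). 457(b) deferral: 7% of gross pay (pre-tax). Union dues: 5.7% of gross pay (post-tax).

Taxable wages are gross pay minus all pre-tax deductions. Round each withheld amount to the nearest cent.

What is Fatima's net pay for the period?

Regular pay: 38 × $28.06 = $1,066.28
Overtime pay: 2 × $28.06 × 1.5 = $84.18
Gross pay = $1,066.28 + $84.18 = $1,150.46
SIMPLE IRA contribution: $1,150.46 × 0.0302 = $34.74
457(b) deferral: $1,150.46 × 0.07 = $80.53
Pre-tax total = $34.74 + $80.53 = $115.27
Taxable wages = $1,150.46 − $115.27 = $1,035.19
State income tax: $1,035.19 × 0.0633 = $65.53
Federal tax withheld: $1,035.19 × 0.1144 = $118.43
SDI: $1,150.46 × 0.01 = $11.50
Life insurance premium: $88.58
Union dues: $1,150.46 × 0.057 = $65.58
Total deductions = $34.74 + $80.53 + $65.53 + $118.43 + $11.50 + $88.58 + $65.58 = $464.89
Net pay = $1,150.46 − $464.89 = $685.57

$685.57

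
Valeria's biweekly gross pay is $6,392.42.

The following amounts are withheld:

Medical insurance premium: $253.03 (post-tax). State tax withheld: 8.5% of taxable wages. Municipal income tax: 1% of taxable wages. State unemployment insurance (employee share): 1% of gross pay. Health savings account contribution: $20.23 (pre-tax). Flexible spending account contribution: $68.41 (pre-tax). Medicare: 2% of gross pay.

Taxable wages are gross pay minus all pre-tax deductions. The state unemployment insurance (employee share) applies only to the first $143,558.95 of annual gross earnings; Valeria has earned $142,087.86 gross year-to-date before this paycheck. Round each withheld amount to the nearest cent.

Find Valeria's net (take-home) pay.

Flexible spending account contribution: $68.41
Health savings account contribution: $20.23
Pre-tax total = $68.41 + $20.23 = $88.64
Taxable wages = $6,392.42 − $88.64 = $6,303.78
State tax withheld: $6,303.78 × 0.085 = $535.82
Municipal income tax: $6,303.78 × 0.01 = $63.04
Medicare: $6,392.42 × 0.02 = $127.85
State unemployment insurance (employee share): only $143,558.95 − $142,087.86 = $1,471.09 of this check is subject → $1,471.09 × 0.01 = $14.71
Medical insurance premium: $253.03
Total deductions = $68.41 + $20.23 + $535.82 + $63.04 + $127.85 + $14.71 + $253.03 = $1,083.09
Net pay = $6,392.42 − $1,083.09 = $5,309.33

$5,309.33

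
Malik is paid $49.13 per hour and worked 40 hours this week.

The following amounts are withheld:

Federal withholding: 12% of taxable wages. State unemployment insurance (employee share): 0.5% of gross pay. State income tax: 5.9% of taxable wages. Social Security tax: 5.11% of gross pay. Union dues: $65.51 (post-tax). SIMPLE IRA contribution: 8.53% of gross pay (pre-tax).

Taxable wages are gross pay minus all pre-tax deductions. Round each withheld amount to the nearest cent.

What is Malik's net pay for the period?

Gross pay: 40 × $49.13 = $1965.20
SIMPLE IRA contribution: $1965.20 × 0.0853 = $167.63
Taxable wages = $1965.20 − $167.63 = $1797.57
State income tax: $1797.57 × 0.059 = $106.06
Federal withholding: $1797.57 × 0.12 = $215.71
Social Security tax: $1965.20 × 0.0511 = $100.42
State unemployment insurance (employee share): $1965.20 × 0.005 = $9.83
Union dues: $65.51
Total deductions = $167.63 + $106.06 + $215.71 + $100.42 + $9.83 + $65.51 = $665.16
Net pay = $1965.20 − $665.16 = $1300.04

$1300.04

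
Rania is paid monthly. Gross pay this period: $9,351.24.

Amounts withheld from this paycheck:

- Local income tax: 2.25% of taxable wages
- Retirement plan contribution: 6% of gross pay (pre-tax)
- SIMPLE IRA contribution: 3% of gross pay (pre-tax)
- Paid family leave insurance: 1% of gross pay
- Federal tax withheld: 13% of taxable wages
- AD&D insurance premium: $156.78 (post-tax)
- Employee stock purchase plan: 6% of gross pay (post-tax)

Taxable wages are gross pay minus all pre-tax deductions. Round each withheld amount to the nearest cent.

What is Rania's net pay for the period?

$6,400.55

Retirement plan contribution: $9,351.24 × 0.06 = $561.07
SIMPLE IRA contribution: $9,351.24 × 0.03 = $280.54
Pre-tax total = $561.07 + $280.54 = $841.61
Taxable wages = $9,351.24 − $841.61 = $8,509.63
Local income tax: $8,509.63 × 0.0225 = $191.47
Federal tax withheld: $8,509.63 × 0.13 = $1,106.25
Paid family leave insurance: $9,351.24 × 0.01 = $93.51
AD&D insurance premium: $156.78
Employee stock purchase plan: $9,351.24 × 0.06 = $561.07
Total deductions = $561.07 + $280.54 + $191.47 + $1,106.25 + $93.51 + $156.78 + $561.07 = $2,950.69
Net pay = $9,351.24 − $2,950.69 = $6,400.55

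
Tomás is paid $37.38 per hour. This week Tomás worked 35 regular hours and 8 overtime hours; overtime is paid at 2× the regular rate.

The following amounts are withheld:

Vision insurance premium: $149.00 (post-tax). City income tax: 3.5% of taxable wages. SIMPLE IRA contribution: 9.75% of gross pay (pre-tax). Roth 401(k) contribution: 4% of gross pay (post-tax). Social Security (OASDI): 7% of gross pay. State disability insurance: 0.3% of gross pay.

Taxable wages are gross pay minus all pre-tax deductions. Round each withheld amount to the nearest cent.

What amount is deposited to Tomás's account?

$1,295.86

Regular pay: 35 × $37.38 = $1,308.30
Overtime pay: 8 × $37.38 × 2 = $598.08
Gross pay = $1,308.30 + $598.08 = $1,906.38
SIMPLE IRA contribution: $1,906.38 × 0.0975 = $185.87
Taxable wages = $1,906.38 − $185.87 = $1,720.51
City income tax: $1,720.51 × 0.035 = $60.22
State disability insurance: $1,906.38 × 0.003 = $5.72
Social Security (OASDI): $1,906.38 × 0.07 = $133.45
Roth 401(k) contribution: $1,906.38 × 0.04 = $76.26
Vision insurance premium: $149.00
Total deductions = $185.87 + $60.22 + $5.72 + $133.45 + $76.26 + $149.00 = $610.52
Net pay = $1,906.38 − $610.52 = $1,295.86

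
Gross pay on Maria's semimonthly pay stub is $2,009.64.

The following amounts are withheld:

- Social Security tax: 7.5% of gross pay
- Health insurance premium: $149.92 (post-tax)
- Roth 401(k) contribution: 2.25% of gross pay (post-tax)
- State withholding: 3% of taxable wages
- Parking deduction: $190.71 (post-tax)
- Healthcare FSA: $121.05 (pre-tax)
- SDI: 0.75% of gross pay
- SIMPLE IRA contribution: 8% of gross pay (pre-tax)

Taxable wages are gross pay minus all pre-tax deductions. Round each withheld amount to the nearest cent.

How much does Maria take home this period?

$1,124.35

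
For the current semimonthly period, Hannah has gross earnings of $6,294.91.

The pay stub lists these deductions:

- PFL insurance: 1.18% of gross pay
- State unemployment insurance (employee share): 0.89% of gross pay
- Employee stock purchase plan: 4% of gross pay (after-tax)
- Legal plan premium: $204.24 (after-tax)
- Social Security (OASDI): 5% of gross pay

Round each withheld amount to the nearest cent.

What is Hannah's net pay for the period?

$5,393.82

Social Security (OASDI): $6,294.91 × 0.05 = $314.75
PFL insurance: $6,294.91 × 0.0118 = $74.28
State unemployment insurance (employee share): $6,294.91 × 0.0089 = $56.02
Employee stock purchase plan: $6,294.91 × 0.04 = $251.80
Legal plan premium: $204.24
Total deductions = $314.75 + $74.28 + $56.02 + $251.80 + $204.24 = $901.09
Net pay = $6,294.91 − $901.09 = $5,393.82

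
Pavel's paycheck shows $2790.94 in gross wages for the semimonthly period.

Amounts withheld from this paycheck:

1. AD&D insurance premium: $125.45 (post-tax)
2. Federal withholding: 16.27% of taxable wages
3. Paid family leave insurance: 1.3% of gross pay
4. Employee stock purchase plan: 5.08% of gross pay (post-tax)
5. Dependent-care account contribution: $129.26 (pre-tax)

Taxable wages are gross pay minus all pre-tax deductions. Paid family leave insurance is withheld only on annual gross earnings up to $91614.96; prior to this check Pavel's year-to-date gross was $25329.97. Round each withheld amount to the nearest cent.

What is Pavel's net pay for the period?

Dependent-care account contribution: $129.26
Taxable wages = $2790.94 − $129.26 = $2661.68
Federal withholding: $2661.68 × 0.1627 = $433.06
Paid family leave insurance: cap not yet reached, full $2790.94 is subject → $2790.94 × 0.013 = $36.28
AD&D insurance premium: $125.45
Employee stock purchase plan: $2790.94 × 0.0508 = $141.78
Total deductions = $129.26 + $433.06 + $36.28 + $125.45 + $141.78 = $865.83
Net pay = $2790.94 − $865.83 = $1925.11

$1925.11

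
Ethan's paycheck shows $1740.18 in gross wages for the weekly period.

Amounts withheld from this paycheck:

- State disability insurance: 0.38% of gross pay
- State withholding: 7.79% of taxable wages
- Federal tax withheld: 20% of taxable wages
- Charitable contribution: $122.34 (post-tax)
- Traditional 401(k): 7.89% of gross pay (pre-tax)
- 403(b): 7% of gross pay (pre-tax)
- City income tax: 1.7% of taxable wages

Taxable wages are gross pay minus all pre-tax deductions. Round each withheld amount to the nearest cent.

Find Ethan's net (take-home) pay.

Traditional 401(k): $1740.18 × 0.0789 = $137.30
403(b): $1740.18 × 0.07 = $121.81
Pre-tax total = $137.30 + $121.81 = $259.11
Taxable wages = $1740.18 − $259.11 = $1481.07
State withholding: $1481.07 × 0.0779 = $115.38
Federal tax withheld: $1481.07 × 0.2 = $296.21
City income tax: $1481.07 × 0.017 = $25.18
State disability insurance: $1740.18 × 0.0038 = $6.61
Charitable contribution: $122.34
Total deductions = $137.30 + $121.81 + $115.38 + $296.21 + $25.18 + $6.61 + $122.34 = $824.83
Net pay = $1740.18 − $824.83 = $915.35

$915.35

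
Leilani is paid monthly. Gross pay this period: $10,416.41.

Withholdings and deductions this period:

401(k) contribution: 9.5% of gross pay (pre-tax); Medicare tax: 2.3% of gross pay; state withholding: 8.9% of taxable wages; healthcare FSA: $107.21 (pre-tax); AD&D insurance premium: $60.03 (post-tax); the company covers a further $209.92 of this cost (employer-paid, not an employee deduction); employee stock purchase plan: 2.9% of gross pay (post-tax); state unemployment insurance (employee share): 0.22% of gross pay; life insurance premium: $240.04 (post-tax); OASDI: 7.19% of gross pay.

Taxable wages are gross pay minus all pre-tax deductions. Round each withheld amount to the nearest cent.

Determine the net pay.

Healthcare FSA: $107.21
401(k) contribution: $10,416.41 × 0.095 = $989.56
Pre-tax total = $107.21 + $989.56 = $1,096.77
Taxable wages = $10,416.41 − $1,096.77 = $9,319.64
State withholding: $9,319.64 × 0.089 = $829.45
State unemployment insurance (employee share): $10,416.41 × 0.0022 = $22.92
Medicare tax: $10,416.41 × 0.023 = $239.58
OASDI: $10,416.41 × 0.0719 = $748.94
AD&D insurance premium: $60.03
Life insurance premium: $240.04
Employee stock purchase plan: $10,416.41 × 0.029 = $302.08
(Employer's $209.92 toward AD&D insurance premium is not withheld from the employee.)
Total deductions = $107.21 + $989.56 + $829.45 + $22.92 + $239.58 + $748.94 + $60.03 + $240.04 + $302.08 = $3,539.81
Net pay = $10,416.41 − $3,539.81 = $6,876.60

$6,876.60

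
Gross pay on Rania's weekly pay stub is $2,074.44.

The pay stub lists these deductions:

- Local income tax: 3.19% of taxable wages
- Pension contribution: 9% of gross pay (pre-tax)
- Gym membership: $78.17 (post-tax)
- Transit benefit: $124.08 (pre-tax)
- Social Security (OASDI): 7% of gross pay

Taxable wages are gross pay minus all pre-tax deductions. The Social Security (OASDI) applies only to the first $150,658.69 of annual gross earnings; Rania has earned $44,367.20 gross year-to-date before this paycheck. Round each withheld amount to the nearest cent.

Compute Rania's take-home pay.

Transit benefit: $124.08
Pension contribution: $2,074.44 × 0.09 = $186.70
Pre-tax total = $124.08 + $186.70 = $310.78
Taxable wages = $2,074.44 − $310.78 = $1,763.66
Local income tax: $1,763.66 × 0.0319 = $56.26
Social Security (OASDI): cap not yet reached, full $2,074.44 is subject → $2,074.44 × 0.07 = $145.21
Gym membership: $78.17
Total deductions = $124.08 + $186.70 + $56.26 + $145.21 + $78.17 = $590.42
Net pay = $2,074.44 − $590.42 = $1,484.02

$1,484.02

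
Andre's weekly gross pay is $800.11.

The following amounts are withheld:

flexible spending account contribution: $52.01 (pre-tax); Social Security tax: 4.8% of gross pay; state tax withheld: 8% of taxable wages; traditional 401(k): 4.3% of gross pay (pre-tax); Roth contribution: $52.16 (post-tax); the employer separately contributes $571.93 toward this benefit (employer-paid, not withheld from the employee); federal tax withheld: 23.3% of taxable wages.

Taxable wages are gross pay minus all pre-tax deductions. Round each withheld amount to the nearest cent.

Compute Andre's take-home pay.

Traditional 401(k): $800.11 × 0.043 = $34.40
Flexible spending account contribution: $52.01
Pre-tax total = $34.40 + $52.01 = $86.41
Taxable wages = $800.11 − $86.41 = $713.70
Federal tax withheld: $713.70 × 0.233 = $166.29
State tax withheld: $713.70 × 0.08 = $57.10
Social Security tax: $800.11 × 0.048 = $38.41
Roth contribution: $52.16
(Employer's $571.93 toward Roth contribution is not withheld from the employee.)
Total deductions = $34.40 + $52.01 + $166.29 + $57.10 + $38.41 + $52.16 = $400.37
Net pay = $800.11 − $400.37 = $399.74

$399.74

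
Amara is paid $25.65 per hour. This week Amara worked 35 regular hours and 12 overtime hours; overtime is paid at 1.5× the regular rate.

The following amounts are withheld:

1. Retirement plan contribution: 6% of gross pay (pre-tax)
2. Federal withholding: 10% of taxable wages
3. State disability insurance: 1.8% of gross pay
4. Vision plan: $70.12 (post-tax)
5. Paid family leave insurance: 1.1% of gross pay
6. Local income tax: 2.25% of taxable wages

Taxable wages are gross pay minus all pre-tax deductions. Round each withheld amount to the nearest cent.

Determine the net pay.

$1,011.80

Regular pay: 35 × $25.65 = $897.75
Overtime pay: 12 × $25.65 × 1.5 = $461.70
Gross pay = $897.75 + $461.70 = $1,359.45
Retirement plan contribution: $1,359.45 × 0.06 = $81.57
Taxable wages = $1,359.45 − $81.57 = $1,277.88
Local income tax: $1,277.88 × 0.0225 = $28.75
Federal withholding: $1,277.88 × 0.1 = $127.79
Paid family leave insurance: $1,359.45 × 0.011 = $14.95
State disability insurance: $1,359.45 × 0.018 = $24.47
Vision plan: $70.12
Total deductions = $81.57 + $28.75 + $127.79 + $14.95 + $24.47 + $70.12 = $347.65
Net pay = $1,359.45 − $347.65 = $1,011.80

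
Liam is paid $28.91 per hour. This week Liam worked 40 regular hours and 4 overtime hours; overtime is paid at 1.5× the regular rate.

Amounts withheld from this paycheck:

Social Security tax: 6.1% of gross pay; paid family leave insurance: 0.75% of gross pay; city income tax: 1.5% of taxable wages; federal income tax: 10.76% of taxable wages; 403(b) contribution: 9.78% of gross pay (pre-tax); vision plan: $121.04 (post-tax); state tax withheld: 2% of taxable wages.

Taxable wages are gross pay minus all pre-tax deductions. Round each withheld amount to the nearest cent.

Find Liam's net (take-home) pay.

Regular pay: 40 × $28.91 = $1156.40
Overtime pay: 4 × $28.91 × 1.5 = $173.46
Gross pay = $1156.40 + $173.46 = $1329.86
403(b) contribution: $1329.86 × 0.0978 = $130.06
Taxable wages = $1329.86 − $130.06 = $1199.80
Federal income tax: $1199.80 × 0.1076 = $129.10
City income tax: $1199.80 × 0.015 = $18.00
State tax withheld: $1199.80 × 0.02 = $24.00
Paid family leave insurance: $1329.86 × 0.0075 = $9.97
Social Security tax: $1329.86 × 0.061 = $81.12
Vision plan: $121.04
Total deductions = $130.06 + $129.10 + $18.00 + $24.00 + $9.97 + $81.12 + $121.04 = $513.29
Net pay = $1329.86 − $513.29 = $816.57

$816.57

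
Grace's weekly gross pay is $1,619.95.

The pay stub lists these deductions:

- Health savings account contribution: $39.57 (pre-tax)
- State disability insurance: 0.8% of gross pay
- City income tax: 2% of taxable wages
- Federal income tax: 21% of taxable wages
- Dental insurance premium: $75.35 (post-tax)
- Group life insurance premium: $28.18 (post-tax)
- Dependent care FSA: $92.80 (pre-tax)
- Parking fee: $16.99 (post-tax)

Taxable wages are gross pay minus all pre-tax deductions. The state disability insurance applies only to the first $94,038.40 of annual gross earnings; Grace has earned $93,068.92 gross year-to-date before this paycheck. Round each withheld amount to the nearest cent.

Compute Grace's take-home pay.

$1,017.16

Health savings account contribution: $39.57
Dependent care FSA: $92.80
Pre-tax total = $39.57 + $92.80 = $132.37
Taxable wages = $1,619.95 − $132.37 = $1,487.58
City income tax: $1,487.58 × 0.02 = $29.75
Federal income tax: $1,487.58 × 0.21 = $312.39
State disability insurance: only $94,038.40 − $93,068.92 = $969.48 of this check is subject → $969.48 × 0.008 = $7.76
Group life insurance premium: $28.18
Dental insurance premium: $75.35
Parking fee: $16.99
Total deductions = $39.57 + $92.80 + $29.75 + $312.39 + $7.76 + $28.18 + $75.35 + $16.99 = $602.79
Net pay = $1,619.95 − $602.79 = $1,017.16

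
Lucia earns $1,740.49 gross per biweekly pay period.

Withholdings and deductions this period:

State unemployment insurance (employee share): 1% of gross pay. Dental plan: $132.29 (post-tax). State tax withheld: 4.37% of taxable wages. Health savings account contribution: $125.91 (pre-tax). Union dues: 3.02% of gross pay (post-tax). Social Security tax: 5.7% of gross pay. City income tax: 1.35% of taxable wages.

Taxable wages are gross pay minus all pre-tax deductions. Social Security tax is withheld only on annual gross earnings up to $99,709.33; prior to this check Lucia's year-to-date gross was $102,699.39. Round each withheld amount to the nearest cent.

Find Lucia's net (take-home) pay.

$1,319.97

Health savings account contribution: $125.91
Taxable wages = $1,740.49 − $125.91 = $1,614.58
City income tax: $1,614.58 × 0.0135 = $21.80
State tax withheld: $1,614.58 × 0.0437 = $70.56
Social Security tax: annual cap $99,709.33 already reached (YTD $102,699.39), so $0.00
State unemployment insurance (employee share): $1,740.49 × 0.01 = $17.40
Union dues: $1,740.49 × 0.0302 = $52.56
Dental plan: $132.29
Total deductions = $125.91 + $21.80 + $70.56 + $0.00 + $17.40 + $52.56 + $132.29 = $420.52
Net pay = $1,740.49 − $420.52 = $1,319.97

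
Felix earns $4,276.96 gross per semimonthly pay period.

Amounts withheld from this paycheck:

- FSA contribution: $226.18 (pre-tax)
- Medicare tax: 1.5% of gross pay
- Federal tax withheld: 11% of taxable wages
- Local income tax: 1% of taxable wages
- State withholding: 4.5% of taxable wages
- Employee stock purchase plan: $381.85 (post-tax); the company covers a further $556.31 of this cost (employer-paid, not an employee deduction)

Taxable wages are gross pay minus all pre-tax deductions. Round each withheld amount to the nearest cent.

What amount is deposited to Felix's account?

$2,936.39

FSA contribution: $226.18
Taxable wages = $4,276.96 − $226.18 = $4,050.78
State withholding: $4,050.78 × 0.045 = $182.29
Local income tax: $4,050.78 × 0.01 = $40.51
Federal tax withheld: $4,050.78 × 0.11 = $445.59
Medicare tax: $4,276.96 × 0.015 = $64.15
Employee stock purchase plan: $381.85
(Employer's $556.31 toward employee stock purchase plan is not withheld from the employee.)
Total deductions = $226.18 + $182.29 + $40.51 + $445.59 + $64.15 + $381.85 = $1,340.57
Net pay = $4,276.96 − $1,340.57 = $2,936.39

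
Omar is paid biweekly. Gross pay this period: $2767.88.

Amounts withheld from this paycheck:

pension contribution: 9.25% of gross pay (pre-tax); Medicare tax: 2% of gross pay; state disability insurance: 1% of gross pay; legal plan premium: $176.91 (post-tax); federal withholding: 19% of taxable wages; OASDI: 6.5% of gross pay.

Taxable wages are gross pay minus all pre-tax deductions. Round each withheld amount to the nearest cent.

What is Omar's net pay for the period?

$1594.74

Pension contribution: $2767.88 × 0.0925 = $256.03
Taxable wages = $2767.88 − $256.03 = $2511.85
Federal withholding: $2511.85 × 0.19 = $477.25
Medicare tax: $2767.88 × 0.02 = $55.36
State disability insurance: $2767.88 × 0.01 = $27.68
OASDI: $2767.88 × 0.065 = $179.91
Legal plan premium: $176.91
Total deductions = $256.03 + $477.25 + $55.36 + $27.68 + $179.91 + $176.91 = $1173.14
Net pay = $2767.88 − $1173.14 = $1594.74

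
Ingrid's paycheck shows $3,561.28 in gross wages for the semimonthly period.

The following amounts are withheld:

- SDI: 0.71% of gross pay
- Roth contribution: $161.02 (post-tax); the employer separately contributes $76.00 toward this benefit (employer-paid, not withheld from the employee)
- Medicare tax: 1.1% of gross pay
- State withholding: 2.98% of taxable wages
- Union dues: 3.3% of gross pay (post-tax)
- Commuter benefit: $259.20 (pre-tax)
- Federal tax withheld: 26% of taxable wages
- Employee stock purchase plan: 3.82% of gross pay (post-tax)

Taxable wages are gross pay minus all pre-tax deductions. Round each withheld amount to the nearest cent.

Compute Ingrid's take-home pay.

$1,866.10

Commuter benefit: $259.20
Taxable wages = $3,561.28 − $259.20 = $3,302.08
Federal tax withheld: $3,302.08 × 0.26 = $858.54
State withholding: $3,302.08 × 0.0298 = $98.40
Medicare tax: $3,561.28 × 0.011 = $39.17
SDI: $3,561.28 × 0.0071 = $25.29
Roth contribution: $161.02
Union dues: $3,561.28 × 0.033 = $117.52
Employee stock purchase plan: $3,561.28 × 0.0382 = $136.04
(Employer's $76.00 toward Roth contribution is not withheld from the employee.)
Total deductions = $259.20 + $858.54 + $98.40 + $39.17 + $25.29 + $161.02 + $117.52 + $136.04 = $1,695.18
Net pay = $3,561.28 − $1,695.18 = $1,866.10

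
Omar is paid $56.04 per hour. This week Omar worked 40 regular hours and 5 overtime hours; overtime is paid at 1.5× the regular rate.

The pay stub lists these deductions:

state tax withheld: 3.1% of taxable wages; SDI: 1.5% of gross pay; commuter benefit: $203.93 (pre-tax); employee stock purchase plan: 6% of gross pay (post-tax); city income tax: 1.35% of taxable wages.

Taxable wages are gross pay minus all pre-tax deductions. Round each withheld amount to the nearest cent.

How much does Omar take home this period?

Regular pay: 40 × $56.04 = $2,241.60
Overtime pay: 5 × $56.04 × 1.5 = $420.30
Gross pay = $2,241.60 + $420.30 = $2,661.90
Commuter benefit: $203.93
Taxable wages = $2,661.90 − $203.93 = $2,457.97
State tax withheld: $2,457.97 × 0.031 = $76.20
City income tax: $2,457.97 × 0.0135 = $33.18
SDI: $2,661.90 × 0.015 = $39.93
Employee stock purchase plan: $2,661.90 × 0.06 = $159.71
Total deductions = $203.93 + $76.20 + $33.18 + $39.93 + $159.71 = $512.95
Net pay = $2,661.90 − $512.95 = $2,148.95

$2,148.95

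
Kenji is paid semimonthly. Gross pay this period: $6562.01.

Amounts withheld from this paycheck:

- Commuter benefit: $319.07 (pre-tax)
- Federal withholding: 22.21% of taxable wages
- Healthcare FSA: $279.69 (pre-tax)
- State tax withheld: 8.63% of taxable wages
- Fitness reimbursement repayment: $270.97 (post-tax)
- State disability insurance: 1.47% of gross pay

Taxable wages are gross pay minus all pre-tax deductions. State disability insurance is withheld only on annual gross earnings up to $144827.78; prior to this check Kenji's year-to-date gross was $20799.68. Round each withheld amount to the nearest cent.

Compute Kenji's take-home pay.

$3756.75

Commuter benefit: $319.07
Healthcare FSA: $279.69
Pre-tax total = $319.07 + $279.69 = $598.76
Taxable wages = $6562.01 − $598.76 = $5963.25
Federal withholding: $5963.25 × 0.2221 = $1324.44
State tax withheld: $5963.25 × 0.0863 = $514.63
State disability insurance: cap not yet reached, full $6562.01 is subject → $6562.01 × 0.0147 = $96.46
Fitness reimbursement repayment: $270.97
Total deductions = $319.07 + $279.69 + $1324.44 + $514.63 + $96.46 + $270.97 = $2805.26
Net pay = $6562.01 − $2805.26 = $3756.75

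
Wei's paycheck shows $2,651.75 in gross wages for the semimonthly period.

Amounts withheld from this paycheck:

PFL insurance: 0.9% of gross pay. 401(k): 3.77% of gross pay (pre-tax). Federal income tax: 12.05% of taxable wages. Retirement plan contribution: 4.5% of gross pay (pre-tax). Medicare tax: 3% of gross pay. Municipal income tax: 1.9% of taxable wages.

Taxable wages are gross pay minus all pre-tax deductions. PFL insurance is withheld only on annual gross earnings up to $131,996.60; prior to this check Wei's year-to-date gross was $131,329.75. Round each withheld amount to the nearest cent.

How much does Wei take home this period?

401(k): $2,651.75 × 0.0377 = $99.97
Retirement plan contribution: $2,651.75 × 0.045 = $119.33
Pre-tax total = $99.97 + $119.33 = $219.30
Taxable wages = $2,651.75 − $219.30 = $2,432.45
Federal income tax: $2,432.45 × 0.1205 = $293.11
Municipal income tax: $2,432.45 × 0.019 = $46.22
Medicare tax: $2,651.75 × 0.03 = $79.55
PFL insurance: only $131,996.60 − $131,329.75 = $666.85 of this check is subject → $666.85 × 0.009 = $6.00
Total deductions = $99.97 + $119.33 + $293.11 + $46.22 + $79.55 + $6.00 = $644.18
Net pay = $2,651.75 − $644.18 = $2,007.57

$2,007.57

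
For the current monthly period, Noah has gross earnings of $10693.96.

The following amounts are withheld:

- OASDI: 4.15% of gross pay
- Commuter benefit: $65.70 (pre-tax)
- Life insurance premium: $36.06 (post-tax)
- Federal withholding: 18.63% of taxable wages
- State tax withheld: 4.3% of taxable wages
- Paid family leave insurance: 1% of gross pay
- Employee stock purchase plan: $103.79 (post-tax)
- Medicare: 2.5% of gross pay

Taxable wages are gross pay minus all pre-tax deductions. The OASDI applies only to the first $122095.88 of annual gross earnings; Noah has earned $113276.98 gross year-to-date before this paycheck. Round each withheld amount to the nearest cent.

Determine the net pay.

Commuter benefit: $65.70
Taxable wages = $10693.96 − $65.70 = $10628.26
Federal withholding: $10628.26 × 0.1863 = $1980.04
State tax withheld: $10628.26 × 0.043 = $457.02
OASDI: only $122095.88 − $113276.98 = $8818.90 of this check is subject → $8818.90 × 0.0415 = $365.98
Paid family leave insurance: $10693.96 × 0.01 = $106.94
Medicare: $10693.96 × 0.025 = $267.35
Life insurance premium: $36.06
Employee stock purchase plan: $103.79
Total deductions = $65.70 + $1980.04 + $457.02 + $365.98 + $106.94 + $267.35 + $36.06 + $103.79 = $3382.88
Net pay = $10693.96 − $3382.88 = $7311.08

$7311.08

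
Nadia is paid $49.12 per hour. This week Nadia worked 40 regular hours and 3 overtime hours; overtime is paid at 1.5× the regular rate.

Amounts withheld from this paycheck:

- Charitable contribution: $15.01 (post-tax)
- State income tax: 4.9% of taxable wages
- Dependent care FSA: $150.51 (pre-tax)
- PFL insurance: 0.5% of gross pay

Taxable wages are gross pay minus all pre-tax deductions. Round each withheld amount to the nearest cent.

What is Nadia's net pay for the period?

Regular pay: 40 × $49.12 = $1964.80
Overtime pay: 3 × $49.12 × 1.5 = $221.04
Gross pay = $1964.80 + $221.04 = $2185.84
Dependent care FSA: $150.51
Taxable wages = $2185.84 − $150.51 = $2035.33
State income tax: $2035.33 × 0.049 = $99.73
PFL insurance: $2185.84 × 0.005 = $10.93
Charitable contribution: $15.01
Total deductions = $150.51 + $99.73 + $10.93 + $15.01 = $276.18
Net pay = $2185.84 − $276.18 = $1909.66

$1909.66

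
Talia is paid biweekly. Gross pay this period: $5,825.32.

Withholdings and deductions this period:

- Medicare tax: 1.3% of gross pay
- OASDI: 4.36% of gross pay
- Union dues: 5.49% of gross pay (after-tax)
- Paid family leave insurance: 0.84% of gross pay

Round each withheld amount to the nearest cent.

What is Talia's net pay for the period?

$5,126.87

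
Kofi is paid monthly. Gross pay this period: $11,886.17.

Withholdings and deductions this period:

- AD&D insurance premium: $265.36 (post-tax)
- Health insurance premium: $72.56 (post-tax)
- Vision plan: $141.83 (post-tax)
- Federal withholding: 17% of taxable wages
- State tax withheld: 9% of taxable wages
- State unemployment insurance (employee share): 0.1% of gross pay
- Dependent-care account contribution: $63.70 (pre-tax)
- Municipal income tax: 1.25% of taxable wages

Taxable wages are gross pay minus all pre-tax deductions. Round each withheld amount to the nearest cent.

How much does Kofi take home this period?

$8,109.21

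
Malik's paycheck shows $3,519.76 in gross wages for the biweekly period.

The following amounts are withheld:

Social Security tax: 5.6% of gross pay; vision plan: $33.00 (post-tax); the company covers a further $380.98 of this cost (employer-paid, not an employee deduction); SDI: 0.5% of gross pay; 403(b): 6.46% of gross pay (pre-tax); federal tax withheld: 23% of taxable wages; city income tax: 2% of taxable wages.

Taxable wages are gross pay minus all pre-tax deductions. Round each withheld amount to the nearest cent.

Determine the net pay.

403(b): $3,519.76 × 0.0646 = $227.38
Taxable wages = $3,519.76 − $227.38 = $3,292.38
Federal tax withheld: $3,292.38 × 0.23 = $757.25
City income tax: $3,292.38 × 0.02 = $65.85
SDI: $3,519.76 × 0.005 = $17.60
Social Security tax: $3,519.76 × 0.056 = $197.11
Vision plan: $33.00
(Employer's $380.98 toward vision plan is not withheld from the employee.)
Total deductions = $227.38 + $757.25 + $65.85 + $17.60 + $197.11 + $33.00 = $1,298.19
Net pay = $3,519.76 − $1,298.19 = $2,221.57

$2,221.57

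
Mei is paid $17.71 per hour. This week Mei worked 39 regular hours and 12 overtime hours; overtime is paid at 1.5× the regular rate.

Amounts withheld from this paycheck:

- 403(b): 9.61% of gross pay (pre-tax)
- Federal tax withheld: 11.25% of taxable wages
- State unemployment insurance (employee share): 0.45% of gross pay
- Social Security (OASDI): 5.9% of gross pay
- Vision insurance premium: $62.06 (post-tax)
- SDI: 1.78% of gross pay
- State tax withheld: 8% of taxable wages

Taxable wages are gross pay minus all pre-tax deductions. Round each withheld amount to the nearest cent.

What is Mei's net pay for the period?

$592.68

Regular pay: 39 × $17.71 = $690.69
Overtime pay: 12 × $17.71 × 1.5 = $318.78
Gross pay = $690.69 + $318.78 = $1009.47
403(b): $1009.47 × 0.0961 = $97.01
Taxable wages = $1009.47 − $97.01 = $912.46
State tax withheld: $912.46 × 0.08 = $73.00
Federal tax withheld: $912.46 × 0.1125 = $102.65
Social Security (OASDI): $1009.47 × 0.059 = $59.56
State unemployment insurance (employee share): $1009.47 × 0.0045 = $4.54
SDI: $1009.47 × 0.0178 = $17.97
Vision insurance premium: $62.06
Total deductions = $97.01 + $73.00 + $102.65 + $59.56 + $4.54 + $17.97 + $62.06 = $416.79
Net pay = $1009.47 − $416.79 = $592.68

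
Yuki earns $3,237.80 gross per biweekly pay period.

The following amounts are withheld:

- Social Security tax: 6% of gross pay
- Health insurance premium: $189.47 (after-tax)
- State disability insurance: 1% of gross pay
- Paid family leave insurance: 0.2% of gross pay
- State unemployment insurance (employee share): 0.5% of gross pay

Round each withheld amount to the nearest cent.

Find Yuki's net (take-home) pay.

Social Security tax: $3,237.80 × 0.06 = $194.27
State unemployment insurance (employee share): $3,237.80 × 0.005 = $16.19
Paid family leave insurance: $3,237.80 × 0.002 = $6.48
State disability insurance: $3,237.80 × 0.01 = $32.38
Health insurance premium: $189.47
Total deductions = $194.27 + $16.19 + $6.48 + $32.38 + $189.47 = $438.79
Net pay = $3,237.80 − $438.79 = $2,799.01

$2,799.01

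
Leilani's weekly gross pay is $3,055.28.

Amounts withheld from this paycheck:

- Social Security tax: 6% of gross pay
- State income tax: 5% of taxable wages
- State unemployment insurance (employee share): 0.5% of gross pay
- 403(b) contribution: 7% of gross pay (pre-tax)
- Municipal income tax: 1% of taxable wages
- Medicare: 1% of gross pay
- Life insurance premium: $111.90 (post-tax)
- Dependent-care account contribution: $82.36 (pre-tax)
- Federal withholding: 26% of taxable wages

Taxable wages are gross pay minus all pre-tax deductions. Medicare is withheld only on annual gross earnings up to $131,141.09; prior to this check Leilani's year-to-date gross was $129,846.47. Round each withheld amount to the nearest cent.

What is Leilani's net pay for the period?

$1,552.71

Dependent-care account contribution: $82.36
403(b) contribution: $3,055.28 × 0.07 = $213.87
Pre-tax total = $82.36 + $213.87 = $296.23
Taxable wages = $3,055.28 − $296.23 = $2,759.05
State income tax: $2,759.05 × 0.05 = $137.95
Federal withholding: $2,759.05 × 0.26 = $717.35
Municipal income tax: $2,759.05 × 0.01 = $27.59
Medicare: only $131,141.09 − $129,846.47 = $1,294.62 of this check is subject → $1,294.62 × 0.01 = $12.95
State unemployment insurance (employee share): $3,055.28 × 0.005 = $15.28
Social Security tax: $3,055.28 × 0.06 = $183.32
Life insurance premium: $111.90
Total deductions = $82.36 + $213.87 + $137.95 + $717.35 + $27.59 + $12.95 + $15.28 + $183.32 + $111.90 = $1,502.57
Net pay = $3,055.28 − $1,502.57 = $1,552.71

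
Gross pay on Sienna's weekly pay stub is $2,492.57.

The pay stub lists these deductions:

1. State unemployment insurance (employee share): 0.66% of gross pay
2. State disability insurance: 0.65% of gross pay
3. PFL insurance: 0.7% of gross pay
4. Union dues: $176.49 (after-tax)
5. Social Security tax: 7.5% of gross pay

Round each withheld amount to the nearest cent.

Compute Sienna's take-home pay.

$2,079.04

PFL insurance: $2,492.57 × 0.007 = $17.45
State unemployment insurance (employee share): $2,492.57 × 0.0066 = $16.45
Social Security tax: $2,492.57 × 0.075 = $186.94
State disability insurance: $2,492.57 × 0.0065 = $16.20
Union dues: $176.49
Total deductions = $17.45 + $16.45 + $186.94 + $16.20 + $176.49 = $413.53
Net pay = $2,492.57 − $413.53 = $2,079.04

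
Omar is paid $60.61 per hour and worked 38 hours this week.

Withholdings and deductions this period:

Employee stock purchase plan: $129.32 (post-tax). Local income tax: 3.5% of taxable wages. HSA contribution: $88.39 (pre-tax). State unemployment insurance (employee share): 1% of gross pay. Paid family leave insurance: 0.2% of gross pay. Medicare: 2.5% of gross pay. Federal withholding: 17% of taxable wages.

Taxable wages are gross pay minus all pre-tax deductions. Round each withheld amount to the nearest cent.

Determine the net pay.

Gross pay: 38 × $60.61 = $2,303.18
HSA contribution: $88.39
Taxable wages = $2,303.18 − $88.39 = $2,214.79
Local income tax: $2,214.79 × 0.035 = $77.52
Federal withholding: $2,214.79 × 0.17 = $376.51
Medicare: $2,303.18 × 0.025 = $57.58
Paid family leave insurance: $2,303.18 × 0.002 = $4.61
State unemployment insurance (employee share): $2,303.18 × 0.01 = $23.03
Employee stock purchase plan: $129.32
Total deductions = $88.39 + $77.52 + $376.51 + $57.58 + $4.61 + $23.03 + $129.32 = $756.96
Net pay = $2,303.18 − $756.96 = $1,546.22

$1,546.22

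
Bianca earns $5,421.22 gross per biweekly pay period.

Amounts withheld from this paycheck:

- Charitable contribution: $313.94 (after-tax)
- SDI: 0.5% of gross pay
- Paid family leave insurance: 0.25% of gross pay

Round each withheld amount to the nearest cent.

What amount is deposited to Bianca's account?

Paid family leave insurance: $5,421.22 × 0.0025 = $13.55
SDI: $5,421.22 × 0.005 = $27.11
Charitable contribution: $313.94
Total deductions = $13.55 + $27.11 + $313.94 = $354.60
Net pay = $5,421.22 − $354.60 = $5,066.62

$5,066.62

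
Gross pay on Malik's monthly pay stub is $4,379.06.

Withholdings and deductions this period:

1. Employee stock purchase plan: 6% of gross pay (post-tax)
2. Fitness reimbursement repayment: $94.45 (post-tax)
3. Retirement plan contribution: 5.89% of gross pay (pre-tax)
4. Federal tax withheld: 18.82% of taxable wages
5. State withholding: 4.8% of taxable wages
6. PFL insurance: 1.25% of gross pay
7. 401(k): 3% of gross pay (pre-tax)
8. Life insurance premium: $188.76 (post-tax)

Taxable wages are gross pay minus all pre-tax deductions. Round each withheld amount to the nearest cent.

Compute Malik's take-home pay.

$2,446.69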